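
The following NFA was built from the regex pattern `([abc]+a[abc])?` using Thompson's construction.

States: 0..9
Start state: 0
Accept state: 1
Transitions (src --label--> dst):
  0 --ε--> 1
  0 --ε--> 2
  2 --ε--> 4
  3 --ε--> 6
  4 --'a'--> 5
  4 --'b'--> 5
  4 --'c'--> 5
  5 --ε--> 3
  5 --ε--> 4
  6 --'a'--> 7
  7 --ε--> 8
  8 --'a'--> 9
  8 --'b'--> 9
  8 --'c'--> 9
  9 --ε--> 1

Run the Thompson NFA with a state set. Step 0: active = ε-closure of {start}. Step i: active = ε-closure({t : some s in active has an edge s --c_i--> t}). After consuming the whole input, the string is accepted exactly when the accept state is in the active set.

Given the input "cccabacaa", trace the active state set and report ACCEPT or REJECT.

start: ε-closure({0}) = {0,1,2,4}
'c' @ 1: {3,4,5,6}
'c' @ 2: {3,4,5,6}
'c' @ 3: {3,4,5,6}
'a' @ 4: {3,4,5,6,7,8}
'b' @ 5: {1,3,4,5,6,9}  (accept∈set)
'a' @ 6: {3,4,5,6,7,8}
'c' @ 7: {1,3,4,5,6,9}  (accept∈set)
'a' @ 8: {3,4,5,6,7,8}
'a' @ 9: {1,3,4,5,6,7,8,9}  (accept∈set)
final: {1,3,4,5,6,7,8,9}; accept 1 in set

Answer: ACCEPT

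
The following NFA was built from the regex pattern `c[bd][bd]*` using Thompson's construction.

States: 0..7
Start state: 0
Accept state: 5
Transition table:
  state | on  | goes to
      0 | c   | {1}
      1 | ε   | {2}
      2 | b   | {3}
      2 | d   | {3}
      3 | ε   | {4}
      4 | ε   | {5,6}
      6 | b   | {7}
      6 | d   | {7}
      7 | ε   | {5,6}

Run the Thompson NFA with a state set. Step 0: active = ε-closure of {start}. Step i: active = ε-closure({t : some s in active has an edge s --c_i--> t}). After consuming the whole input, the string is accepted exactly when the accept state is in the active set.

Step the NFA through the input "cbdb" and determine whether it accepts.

initial (ε-close {0}): {0}
'c' @ 1: {1,2}
'b' @ 2: {3,4,5,6}  [accepting]
'd' @ 3: {5,6,7}  [accepting]
'b' @ 4: {5,6,7}  [accepting]
end set {5,6,7} — state 5 in

Answer: ACCEPT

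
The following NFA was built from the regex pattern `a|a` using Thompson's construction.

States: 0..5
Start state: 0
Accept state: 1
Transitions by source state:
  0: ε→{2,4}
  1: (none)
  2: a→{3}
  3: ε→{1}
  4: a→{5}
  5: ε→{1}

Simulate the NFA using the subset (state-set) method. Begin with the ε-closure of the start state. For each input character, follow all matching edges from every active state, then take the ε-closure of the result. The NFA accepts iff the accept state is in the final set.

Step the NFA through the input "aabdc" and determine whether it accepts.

S₀ = ε-closure({0}) = {0,2,4}
'a' @ 1: {1,3,5}  [accepting]
'a' @ 2: {}  — no active states
rest 'bdc' ignored (set empty)
end set {} — state 1 not in

Answer: REJECT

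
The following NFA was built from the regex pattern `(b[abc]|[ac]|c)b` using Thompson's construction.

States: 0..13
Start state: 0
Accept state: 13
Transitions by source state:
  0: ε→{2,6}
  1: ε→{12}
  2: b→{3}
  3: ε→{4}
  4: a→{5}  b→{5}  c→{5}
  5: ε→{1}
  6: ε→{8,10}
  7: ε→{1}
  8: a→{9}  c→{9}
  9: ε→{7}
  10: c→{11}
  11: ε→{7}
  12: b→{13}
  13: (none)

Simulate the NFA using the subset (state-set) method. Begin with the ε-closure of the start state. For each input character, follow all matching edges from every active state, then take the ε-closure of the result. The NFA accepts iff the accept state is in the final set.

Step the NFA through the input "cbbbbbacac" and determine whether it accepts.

S₀ = ε-closure({0}) = {0,2,6,8,10}
'c' @ 1: {1,7,9,11,12}
'b' @ 2: {13}  ✓accept
'b' @ 3: {}  — no active states
rest 'bbbacac' ignored (set empty)
after full input: {}  (accept=13 not in)

Answer: REJECT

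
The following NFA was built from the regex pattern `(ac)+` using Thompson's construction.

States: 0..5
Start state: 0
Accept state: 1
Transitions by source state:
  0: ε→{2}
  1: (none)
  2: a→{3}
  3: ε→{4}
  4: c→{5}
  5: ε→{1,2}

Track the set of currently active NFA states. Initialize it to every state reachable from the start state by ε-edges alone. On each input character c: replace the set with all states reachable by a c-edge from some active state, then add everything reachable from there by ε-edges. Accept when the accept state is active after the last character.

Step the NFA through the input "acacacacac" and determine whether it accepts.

Answer: ACCEPT

Derivation:
start: ε-closure({0}) = {0,2}
'a' @ 1: {3,4}
'c' @ 2: {1,2,5}  ✓accept
'a' @ 3: {3,4}
'c' @ 4: {1,2,5}  ✓accept
'a' @ 5: {3,4}
'c' @ 6: {1,2,5}  ✓accept
'a' @ 7: {3,4}
'c' @ 8: {1,2,5}  ✓accept
'a' @ 9: {3,4}
'c' @ 10: {1,2,5}  ✓accept
end set {1,2,5} — state 1 in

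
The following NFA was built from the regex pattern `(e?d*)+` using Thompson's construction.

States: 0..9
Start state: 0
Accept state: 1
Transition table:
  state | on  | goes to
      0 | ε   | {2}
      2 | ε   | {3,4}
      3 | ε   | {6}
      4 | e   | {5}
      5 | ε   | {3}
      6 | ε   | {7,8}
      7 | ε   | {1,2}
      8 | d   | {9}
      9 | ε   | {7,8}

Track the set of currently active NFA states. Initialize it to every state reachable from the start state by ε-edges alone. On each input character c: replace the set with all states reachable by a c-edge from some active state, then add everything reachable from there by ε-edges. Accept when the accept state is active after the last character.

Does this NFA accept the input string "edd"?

start: ε-closure({0}) = {0,1,2,3,4,6,7,8}
'e' @ 1: {1,2,3,4,5,6,7,8}  [accepting]
'd' @ 2: {1,2,3,4,6,7,8,9}  [accepting]
'd' @ 3: {1,2,3,4,6,7,8,9}  [accepting]
after full input: {1,2,3,4,6,7,8,9}  (accept=1 in)

Answer: ACCEPT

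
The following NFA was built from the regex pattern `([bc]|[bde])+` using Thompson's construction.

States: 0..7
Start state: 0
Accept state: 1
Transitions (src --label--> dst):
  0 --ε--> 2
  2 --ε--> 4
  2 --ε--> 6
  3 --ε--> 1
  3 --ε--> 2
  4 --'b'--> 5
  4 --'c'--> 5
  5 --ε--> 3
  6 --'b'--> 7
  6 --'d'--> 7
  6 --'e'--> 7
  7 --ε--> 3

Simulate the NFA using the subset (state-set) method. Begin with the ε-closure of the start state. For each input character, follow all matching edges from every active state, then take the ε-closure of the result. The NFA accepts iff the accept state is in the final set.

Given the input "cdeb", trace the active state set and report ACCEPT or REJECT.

start: ε-closure({0}) = {0,2,4,6}
'c' @ 1: {1,2,3,4,5,6}  [accepting]
'd' @ 2: {1,2,3,4,6,7}  [accepting]
'e' @ 3: {1,2,3,4,6,7}  [accepting]
'b' @ 4: {1,2,3,4,5,6,7}  [accepting]
final: {1,2,3,4,5,6,7}; accept 1 in set

Answer: ACCEPT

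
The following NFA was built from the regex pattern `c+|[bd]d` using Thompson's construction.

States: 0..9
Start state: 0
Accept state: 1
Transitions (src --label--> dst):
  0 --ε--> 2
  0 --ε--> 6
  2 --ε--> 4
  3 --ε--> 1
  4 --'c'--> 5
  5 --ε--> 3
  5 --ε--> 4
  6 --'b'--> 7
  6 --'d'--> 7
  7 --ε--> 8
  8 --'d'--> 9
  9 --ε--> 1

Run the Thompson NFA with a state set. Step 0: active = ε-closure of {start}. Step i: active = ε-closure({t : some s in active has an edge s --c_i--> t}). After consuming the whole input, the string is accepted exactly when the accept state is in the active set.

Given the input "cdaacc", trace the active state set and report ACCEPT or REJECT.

Answer: REJECT

Steps:
initial (ε-close {0}): {0,2,4,6}
'c' @ 1: {1,3,4,5}  ✓accept
'd' @ 2: {}  — state set empty
rest 'aacc' ignored (set empty)
end set {} — state 1 not in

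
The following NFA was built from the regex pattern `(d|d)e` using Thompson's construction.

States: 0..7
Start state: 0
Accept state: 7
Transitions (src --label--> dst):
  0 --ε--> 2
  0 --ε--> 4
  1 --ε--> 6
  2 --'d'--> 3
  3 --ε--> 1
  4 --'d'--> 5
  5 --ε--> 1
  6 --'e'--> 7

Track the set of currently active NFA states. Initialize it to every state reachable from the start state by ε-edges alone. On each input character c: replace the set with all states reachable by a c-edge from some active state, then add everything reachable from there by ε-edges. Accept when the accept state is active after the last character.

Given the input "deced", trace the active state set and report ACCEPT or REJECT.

S₀ = ε-closure({0}) = {0,2,4}
'd' @ 1: {1,3,5,6}
'e' @ 2: {7}  [accepting]
'c' @ 3: {}  — state set empty
rest 'ed' ignored (set empty)
final: {}; accept 7 not in set

Answer: REJECT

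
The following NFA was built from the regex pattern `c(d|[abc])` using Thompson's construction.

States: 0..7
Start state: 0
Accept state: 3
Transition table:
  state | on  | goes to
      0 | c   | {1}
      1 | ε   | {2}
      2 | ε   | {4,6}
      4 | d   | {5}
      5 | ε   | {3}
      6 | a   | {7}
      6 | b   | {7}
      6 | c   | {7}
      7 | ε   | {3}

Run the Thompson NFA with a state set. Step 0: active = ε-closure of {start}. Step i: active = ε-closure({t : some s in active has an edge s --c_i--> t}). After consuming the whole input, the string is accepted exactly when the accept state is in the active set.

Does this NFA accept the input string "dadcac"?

initial (ε-close {0}): {0}
'd' @ 1: {}  — no active states
rest 'adcac' ignored (set empty)
after full input: {}  (accept=3 not in)

Answer: REJECT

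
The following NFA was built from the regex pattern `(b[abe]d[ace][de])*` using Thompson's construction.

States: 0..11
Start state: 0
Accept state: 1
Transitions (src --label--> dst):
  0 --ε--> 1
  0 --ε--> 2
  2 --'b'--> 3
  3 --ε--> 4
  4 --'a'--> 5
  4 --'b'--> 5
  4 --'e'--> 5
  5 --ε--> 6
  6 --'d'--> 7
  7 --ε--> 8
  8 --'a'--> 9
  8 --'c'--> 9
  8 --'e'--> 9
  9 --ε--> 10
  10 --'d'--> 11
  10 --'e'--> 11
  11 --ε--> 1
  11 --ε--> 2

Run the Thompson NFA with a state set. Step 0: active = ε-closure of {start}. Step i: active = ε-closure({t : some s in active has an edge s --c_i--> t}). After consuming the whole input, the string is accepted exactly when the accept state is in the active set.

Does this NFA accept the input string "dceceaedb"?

Answer: REJECT

Steps:
S₀ = ε-closure({0}) = {0,1,2}
'd' @ 1: {}  — dead — no transitions
rest 'ceceaedb' ignored (set empty)
end set {} — state 1 not in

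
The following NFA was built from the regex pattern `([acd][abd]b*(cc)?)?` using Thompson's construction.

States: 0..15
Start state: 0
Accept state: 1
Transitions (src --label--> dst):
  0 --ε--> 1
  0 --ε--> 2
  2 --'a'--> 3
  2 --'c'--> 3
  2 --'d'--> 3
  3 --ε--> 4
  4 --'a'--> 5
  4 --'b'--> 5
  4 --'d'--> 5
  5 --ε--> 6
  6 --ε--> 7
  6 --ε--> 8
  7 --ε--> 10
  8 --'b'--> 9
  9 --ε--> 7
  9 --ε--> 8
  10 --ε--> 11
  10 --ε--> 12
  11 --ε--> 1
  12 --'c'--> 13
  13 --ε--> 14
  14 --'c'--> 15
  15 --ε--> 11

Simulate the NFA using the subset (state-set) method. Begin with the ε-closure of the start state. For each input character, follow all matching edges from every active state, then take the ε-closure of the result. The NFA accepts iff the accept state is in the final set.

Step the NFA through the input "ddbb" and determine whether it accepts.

start: ε-closure({0}) = {0,1,2}
'd' @ 1: {3,4}
'd' @ 2: {1,5,6,7,8,10,11,12}  (accept∈set)
'b' @ 3: {1,7,8,9,10,11,12}  (accept∈set)
'b' @ 4: {1,7,8,9,10,11,12}  (accept∈set)
end set {1,7,8,9,10,11,12} — state 1 in

Answer: ACCEPT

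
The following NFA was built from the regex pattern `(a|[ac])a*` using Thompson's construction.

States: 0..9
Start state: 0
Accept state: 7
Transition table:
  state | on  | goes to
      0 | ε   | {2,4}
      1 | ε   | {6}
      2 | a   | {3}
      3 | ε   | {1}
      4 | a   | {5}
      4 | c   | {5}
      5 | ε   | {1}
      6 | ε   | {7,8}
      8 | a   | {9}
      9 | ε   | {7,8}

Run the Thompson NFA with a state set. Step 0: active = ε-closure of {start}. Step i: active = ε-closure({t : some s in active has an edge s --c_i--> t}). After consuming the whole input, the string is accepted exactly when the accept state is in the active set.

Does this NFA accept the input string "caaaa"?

S₀ = ε-closure({0}) = {0,2,4}
'c' @ 1: {1,5,6,7,8}  [accepting]
'a' @ 2: {7,8,9}  [accepting]
'a' @ 3: {7,8,9}  [accepting]
'a' @ 4: {7,8,9}  [accepting]
'a' @ 5: {7,8,9}  [accepting]
final: {7,8,9}; accept 7 in set

Answer: ACCEPT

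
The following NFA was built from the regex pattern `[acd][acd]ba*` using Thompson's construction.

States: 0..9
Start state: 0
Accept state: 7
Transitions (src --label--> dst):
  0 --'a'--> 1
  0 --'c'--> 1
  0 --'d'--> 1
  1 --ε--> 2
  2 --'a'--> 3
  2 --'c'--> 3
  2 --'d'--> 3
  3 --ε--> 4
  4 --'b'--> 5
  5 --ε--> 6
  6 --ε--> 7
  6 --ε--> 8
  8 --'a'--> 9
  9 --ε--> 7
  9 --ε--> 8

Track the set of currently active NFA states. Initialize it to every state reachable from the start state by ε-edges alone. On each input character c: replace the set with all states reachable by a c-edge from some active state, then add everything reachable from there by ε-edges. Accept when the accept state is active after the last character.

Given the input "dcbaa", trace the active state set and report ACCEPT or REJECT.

S₀ = ε-closure({0}) = {0}
'd' @ 1: {1,2}
'c' @ 2: {3,4}
'b' @ 3: {5,6,7,8}  (accept∈set)
'a' @ 4: {7,8,9}  (accept∈set)
'a' @ 5: {7,8,9}  (accept∈set)
final: {7,8,9}; accept 7 in set

Answer: ACCEPT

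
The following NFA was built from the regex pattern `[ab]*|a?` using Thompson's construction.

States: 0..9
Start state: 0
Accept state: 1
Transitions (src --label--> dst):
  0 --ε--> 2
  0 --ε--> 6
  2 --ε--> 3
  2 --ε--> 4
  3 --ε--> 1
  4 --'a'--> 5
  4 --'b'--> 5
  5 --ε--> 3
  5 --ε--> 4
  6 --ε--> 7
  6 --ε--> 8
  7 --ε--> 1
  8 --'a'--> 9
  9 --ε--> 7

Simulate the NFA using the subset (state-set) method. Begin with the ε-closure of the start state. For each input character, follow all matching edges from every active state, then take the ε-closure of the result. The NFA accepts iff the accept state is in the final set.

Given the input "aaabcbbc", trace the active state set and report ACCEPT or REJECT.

initial (ε-close {0}): {0,1,2,3,4,6,7,8}
'a' @ 1: {1,3,4,5,7,9}  [accepting]
'a' @ 2: {1,3,4,5}  [accepting]
'a' @ 3: {1,3,4,5}  [accepting]
'b' @ 4: {1,3,4,5}  [accepting]
'c' @ 5: {}  — dead — no transitions
rest 'bbc' ignored (set empty)
end set {} — state 1 not in

Answer: REJECT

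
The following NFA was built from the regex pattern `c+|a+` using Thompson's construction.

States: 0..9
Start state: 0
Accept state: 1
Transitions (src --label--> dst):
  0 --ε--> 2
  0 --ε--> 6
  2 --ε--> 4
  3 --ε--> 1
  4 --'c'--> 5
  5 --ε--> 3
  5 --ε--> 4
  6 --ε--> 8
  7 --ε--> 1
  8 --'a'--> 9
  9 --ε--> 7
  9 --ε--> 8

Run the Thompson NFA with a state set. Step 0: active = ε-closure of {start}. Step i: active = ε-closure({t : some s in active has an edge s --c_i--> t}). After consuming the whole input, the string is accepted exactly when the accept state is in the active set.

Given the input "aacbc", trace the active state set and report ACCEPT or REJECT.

Answer: REJECT

Steps:
start: ε-closure({0}) = {0,2,4,6,8}
'a' @ 1: {1,7,8,9}  ✓accept
'a' @ 2: {1,7,8,9}  ✓accept
'c' @ 3: {}  — state set empty
rest 'bc' ignored (set empty)
end set {} — state 1 not in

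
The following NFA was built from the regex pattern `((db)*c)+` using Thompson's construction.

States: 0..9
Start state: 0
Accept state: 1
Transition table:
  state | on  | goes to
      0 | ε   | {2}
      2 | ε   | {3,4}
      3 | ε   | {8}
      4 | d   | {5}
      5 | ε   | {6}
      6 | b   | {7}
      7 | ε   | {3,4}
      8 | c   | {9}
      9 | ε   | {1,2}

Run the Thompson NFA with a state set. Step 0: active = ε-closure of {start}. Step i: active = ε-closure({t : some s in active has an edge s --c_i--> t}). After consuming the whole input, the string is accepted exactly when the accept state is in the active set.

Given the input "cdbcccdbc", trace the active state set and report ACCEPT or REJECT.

Answer: ACCEPT

Steps:
S₀ = ε-closure({0}) = {0,2,3,4,8}
'c' @ 1: {1,2,3,4,8,9}  ✓accept
'd' @ 2: {5,6}
'b' @ 3: {3,4,7,8}
'c' @ 4: {1,2,3,4,8,9}  ✓accept
'c' @ 5: {1,2,3,4,8,9}  ✓accept
'c' @ 6: {1,2,3,4,8,9}  ✓accept
'd' @ 7: {5,6}
'b' @ 8: {3,4,7,8}
'c' @ 9: {1,2,3,4,8,9}  ✓accept
end set {1,2,3,4,8,9} — state 1 in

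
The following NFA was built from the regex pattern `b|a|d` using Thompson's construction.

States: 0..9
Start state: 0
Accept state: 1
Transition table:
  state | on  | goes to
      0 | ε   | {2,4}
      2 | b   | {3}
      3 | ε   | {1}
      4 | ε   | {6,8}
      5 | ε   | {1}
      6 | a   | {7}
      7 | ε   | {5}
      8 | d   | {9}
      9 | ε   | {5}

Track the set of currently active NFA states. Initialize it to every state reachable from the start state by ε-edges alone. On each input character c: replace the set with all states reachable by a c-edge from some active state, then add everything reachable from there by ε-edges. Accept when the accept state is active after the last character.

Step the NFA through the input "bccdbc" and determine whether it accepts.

S₀ = ε-closure({0}) = {0,2,4,6,8}
'b' @ 1: {1,3}  (accept∈set)
'c' @ 2: {}  — state set empty
rest 'cdbc' ignored (set empty)
final: {}; accept 1 not in set

Answer: REJECT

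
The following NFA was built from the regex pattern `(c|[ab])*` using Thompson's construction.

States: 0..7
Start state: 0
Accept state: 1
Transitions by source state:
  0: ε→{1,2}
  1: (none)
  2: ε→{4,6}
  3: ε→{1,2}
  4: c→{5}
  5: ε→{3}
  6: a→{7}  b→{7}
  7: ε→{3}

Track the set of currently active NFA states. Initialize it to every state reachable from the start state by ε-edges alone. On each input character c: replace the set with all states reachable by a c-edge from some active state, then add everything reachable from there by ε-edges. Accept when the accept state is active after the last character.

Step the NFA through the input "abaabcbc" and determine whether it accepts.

Answer: ACCEPT

Derivation:
initial (ε-close {0}): {0,1,2,4,6}
'a' @ 1: {1,2,3,4,6,7}  [accepting]
'b' @ 2: {1,2,3,4,6,7}  [accepting]
'a' @ 3: {1,2,3,4,6,7}  [accepting]
'a' @ 4: {1,2,3,4,6,7}  [accepting]
'b' @ 5: {1,2,3,4,6,7}  [accepting]
'c' @ 6: {1,2,3,4,5,6}  [accepting]
'b' @ 7: {1,2,3,4,6,7}  [accepting]
'c' @ 8: {1,2,3,4,5,6}  [accepting]
end set {1,2,3,4,5,6} — state 1 in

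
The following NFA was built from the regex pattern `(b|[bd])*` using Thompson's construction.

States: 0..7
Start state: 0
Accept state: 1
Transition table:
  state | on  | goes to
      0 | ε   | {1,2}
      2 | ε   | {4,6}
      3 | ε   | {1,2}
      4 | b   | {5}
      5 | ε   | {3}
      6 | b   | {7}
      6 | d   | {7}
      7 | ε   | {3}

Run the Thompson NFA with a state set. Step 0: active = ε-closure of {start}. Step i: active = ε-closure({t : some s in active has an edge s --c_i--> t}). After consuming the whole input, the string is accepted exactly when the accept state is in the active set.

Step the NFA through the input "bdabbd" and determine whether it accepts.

Answer: REJECT

Steps:
S₀ = ε-closure({0}) = {0,1,2,4,6}
'b' @ 1: {1,2,3,4,5,6,7}  (accept∈set)
'd' @ 2: {1,2,3,4,6,7}  (accept∈set)
'a' @ 3: {}  — no active states
rest 'bbd' ignored (set empty)
end set {} — state 1 not in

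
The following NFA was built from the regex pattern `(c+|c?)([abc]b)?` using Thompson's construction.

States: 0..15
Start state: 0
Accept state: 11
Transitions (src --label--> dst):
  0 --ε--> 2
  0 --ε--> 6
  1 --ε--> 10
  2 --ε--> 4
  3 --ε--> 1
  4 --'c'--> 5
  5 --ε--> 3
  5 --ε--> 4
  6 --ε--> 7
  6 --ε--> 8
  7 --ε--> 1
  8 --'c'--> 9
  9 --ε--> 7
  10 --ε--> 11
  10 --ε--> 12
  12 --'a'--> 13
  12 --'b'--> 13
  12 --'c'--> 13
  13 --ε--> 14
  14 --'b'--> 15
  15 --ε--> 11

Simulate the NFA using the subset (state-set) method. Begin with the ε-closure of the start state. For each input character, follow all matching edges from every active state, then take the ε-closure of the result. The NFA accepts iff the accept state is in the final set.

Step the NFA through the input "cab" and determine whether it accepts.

S₀ = ε-closure({0}) = {0,1,2,4,6,7,8,10,11,12}
'c' @ 1: {1,3,4,5,7,9,10,11,12,13,14}  ✓accept
'a' @ 2: {13,14}
'b' @ 3: {11,15}  ✓accept
final: {11,15}; accept 11 in set

Answer: ACCEPT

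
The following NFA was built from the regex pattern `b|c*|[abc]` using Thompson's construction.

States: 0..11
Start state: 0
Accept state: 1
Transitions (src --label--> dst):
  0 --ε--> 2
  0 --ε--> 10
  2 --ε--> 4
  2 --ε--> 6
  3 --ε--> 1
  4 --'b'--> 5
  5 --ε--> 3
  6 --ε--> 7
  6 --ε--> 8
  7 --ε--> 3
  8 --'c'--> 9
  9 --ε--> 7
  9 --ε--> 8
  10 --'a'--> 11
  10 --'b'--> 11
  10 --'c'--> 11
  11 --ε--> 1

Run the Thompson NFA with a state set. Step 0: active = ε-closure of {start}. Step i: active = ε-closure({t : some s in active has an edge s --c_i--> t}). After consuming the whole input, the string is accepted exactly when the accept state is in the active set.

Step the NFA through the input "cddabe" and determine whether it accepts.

Answer: REJECT

Derivation:
initial (ε-close {0}): {0,1,2,3,4,6,7,8,10}
'c' @ 1: {1,3,7,8,9,11}  (accept∈set)
'd' @ 2: {}  — state set empty
rest 'dabe' ignored (set empty)
final: {}; accept 1 not in set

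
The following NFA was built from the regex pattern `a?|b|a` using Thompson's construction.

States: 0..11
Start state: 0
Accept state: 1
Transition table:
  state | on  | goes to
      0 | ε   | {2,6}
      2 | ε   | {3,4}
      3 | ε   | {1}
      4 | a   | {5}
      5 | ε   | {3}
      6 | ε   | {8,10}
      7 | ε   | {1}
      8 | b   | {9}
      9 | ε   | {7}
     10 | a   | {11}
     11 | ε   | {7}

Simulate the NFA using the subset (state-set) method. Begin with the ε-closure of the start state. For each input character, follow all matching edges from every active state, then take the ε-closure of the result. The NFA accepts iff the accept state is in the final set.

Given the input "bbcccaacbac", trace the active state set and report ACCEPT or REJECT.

Answer: REJECT

Derivation:
start: ε-closure({0}) = {0,1,2,3,4,6,8,10}
'b' @ 1: {1,7,9}  [accepting]
'b' @ 2: {}  — dead — no transitions
rest 'cccaacbac' ignored (set empty)
final: {}; accept 1 not in set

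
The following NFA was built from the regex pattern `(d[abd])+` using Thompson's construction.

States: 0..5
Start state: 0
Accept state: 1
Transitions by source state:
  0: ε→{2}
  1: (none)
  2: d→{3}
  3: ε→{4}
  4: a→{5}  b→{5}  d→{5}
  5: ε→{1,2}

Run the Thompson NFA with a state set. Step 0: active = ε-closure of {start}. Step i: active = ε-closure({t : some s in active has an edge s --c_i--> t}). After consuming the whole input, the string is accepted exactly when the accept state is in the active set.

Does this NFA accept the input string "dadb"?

Answer: ACCEPT

Steps:
initial (ε-close {0}): {0,2}
'd' @ 1: {3,4}
'a' @ 2: {1,2,5}  (accept∈set)
'd' @ 3: {3,4}
'b' @ 4: {1,2,5}  (accept∈set)
after full input: {1,2,5}  (accept=1 in)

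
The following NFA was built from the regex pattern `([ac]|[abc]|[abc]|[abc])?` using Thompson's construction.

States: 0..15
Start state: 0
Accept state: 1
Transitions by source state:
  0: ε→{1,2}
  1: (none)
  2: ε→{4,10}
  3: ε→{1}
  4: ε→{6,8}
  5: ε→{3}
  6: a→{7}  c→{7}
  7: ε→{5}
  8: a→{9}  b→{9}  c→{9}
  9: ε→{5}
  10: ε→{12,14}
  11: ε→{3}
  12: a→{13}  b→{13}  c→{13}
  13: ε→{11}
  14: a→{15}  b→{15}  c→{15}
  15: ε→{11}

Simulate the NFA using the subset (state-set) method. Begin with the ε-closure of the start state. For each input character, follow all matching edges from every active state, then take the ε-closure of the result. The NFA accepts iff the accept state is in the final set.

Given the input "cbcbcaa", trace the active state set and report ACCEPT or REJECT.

Answer: REJECT

Trace:
initial (ε-close {0}): {0,1,2,4,6,8,10,12,14}
'c' @ 1: {1,3,5,7,9,11,13,15}  (accept∈set)
'b' @ 2: {}  — no active states
rest 'cbcaa' ignored (set empty)
after full input: {}  (accept=1 not in)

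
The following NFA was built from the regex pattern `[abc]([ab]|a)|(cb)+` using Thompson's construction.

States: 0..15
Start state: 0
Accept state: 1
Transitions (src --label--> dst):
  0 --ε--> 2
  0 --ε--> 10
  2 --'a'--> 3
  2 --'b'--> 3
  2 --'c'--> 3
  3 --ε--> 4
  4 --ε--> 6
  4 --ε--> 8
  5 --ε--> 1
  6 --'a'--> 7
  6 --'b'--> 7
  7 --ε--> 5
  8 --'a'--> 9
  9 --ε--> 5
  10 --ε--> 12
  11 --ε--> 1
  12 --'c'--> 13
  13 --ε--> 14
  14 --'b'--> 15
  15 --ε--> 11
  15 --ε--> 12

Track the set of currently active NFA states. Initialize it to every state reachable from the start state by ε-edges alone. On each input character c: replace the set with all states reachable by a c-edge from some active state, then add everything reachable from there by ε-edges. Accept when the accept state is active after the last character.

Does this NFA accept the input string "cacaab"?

start: ε-closure({0}) = {0,2,10,12}
'c' @ 1: {3,4,6,8,13,14}
'a' @ 2: {1,5,7,9}  (accept∈set)
'c' @ 3: {}  — dead — no transitions
rest 'aab' ignored (set empty)
after full input: {}  (accept=1 not in)

Answer: REJECT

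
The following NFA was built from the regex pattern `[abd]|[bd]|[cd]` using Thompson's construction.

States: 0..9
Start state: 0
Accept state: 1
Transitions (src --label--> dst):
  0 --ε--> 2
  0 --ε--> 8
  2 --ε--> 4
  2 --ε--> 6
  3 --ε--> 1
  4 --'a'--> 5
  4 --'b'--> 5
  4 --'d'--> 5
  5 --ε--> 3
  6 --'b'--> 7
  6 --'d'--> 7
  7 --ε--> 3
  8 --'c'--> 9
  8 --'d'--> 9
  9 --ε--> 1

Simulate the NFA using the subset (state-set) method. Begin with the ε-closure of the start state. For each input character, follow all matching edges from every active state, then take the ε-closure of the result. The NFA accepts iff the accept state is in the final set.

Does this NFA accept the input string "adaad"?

Answer: REJECT

Derivation:
initial (ε-close {0}): {0,2,4,6,8}
'a' @ 1: {1,3,5}  ✓accept
'd' @ 2: {}  — state set empty
rest 'aad' ignored (set empty)
final: {}; accept 1 not in set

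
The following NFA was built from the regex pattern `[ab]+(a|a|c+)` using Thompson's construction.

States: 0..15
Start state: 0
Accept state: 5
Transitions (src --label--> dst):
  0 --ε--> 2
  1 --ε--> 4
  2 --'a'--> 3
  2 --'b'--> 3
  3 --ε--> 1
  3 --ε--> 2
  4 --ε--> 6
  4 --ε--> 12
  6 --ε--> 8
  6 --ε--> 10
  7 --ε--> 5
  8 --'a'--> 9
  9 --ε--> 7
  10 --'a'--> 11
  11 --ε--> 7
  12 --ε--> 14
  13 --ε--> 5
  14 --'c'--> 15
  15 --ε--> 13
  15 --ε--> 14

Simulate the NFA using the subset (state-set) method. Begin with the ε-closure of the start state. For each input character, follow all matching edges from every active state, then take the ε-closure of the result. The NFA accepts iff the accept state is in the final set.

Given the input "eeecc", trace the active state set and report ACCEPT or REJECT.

initial (ε-close {0}): {0,2}
'e' @ 1: {}  — no active states
rest 'eecc' ignored (set empty)
end set {} — state 5 not in

Answer: REJECT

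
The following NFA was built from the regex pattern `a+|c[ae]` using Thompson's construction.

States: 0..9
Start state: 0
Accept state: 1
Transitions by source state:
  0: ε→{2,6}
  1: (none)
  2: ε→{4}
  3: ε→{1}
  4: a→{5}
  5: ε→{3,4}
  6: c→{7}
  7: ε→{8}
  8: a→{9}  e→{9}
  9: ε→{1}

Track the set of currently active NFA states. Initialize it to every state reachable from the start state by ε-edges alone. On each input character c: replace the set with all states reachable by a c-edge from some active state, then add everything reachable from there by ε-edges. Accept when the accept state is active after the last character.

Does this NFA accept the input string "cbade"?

Answer: REJECT

Trace:
start: ε-closure({0}) = {0,2,4,6}
'c' @ 1: {7,8}
'b' @ 2: {}  — dead — no transitions
rest 'ade' ignored (set empty)
end set {} — state 1 not in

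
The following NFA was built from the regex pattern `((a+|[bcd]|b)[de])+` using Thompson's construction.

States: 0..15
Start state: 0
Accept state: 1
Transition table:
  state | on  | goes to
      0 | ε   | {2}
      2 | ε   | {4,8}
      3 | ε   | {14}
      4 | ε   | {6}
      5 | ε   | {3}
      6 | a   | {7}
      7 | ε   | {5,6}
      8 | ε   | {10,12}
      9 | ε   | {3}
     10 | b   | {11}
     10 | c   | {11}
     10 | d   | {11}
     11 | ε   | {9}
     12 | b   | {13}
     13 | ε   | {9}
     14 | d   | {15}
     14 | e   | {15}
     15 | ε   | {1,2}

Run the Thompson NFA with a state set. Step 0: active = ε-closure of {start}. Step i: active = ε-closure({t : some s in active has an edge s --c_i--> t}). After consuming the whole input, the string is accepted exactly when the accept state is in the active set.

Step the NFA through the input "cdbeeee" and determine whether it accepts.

S₀ = ε-closure({0}) = {0,2,4,6,8,10,12}
'c' @ 1: {3,9,11,14}
'd' @ 2: {1,2,4,6,8,10,12,15}  [accepting]
'b' @ 3: {3,9,11,13,14}
'e' @ 4: {1,2,4,6,8,10,12,15}  [accepting]
'e' @ 5: {}  — dead — no transitions
rest 'ee' ignored (set empty)
end set {} — state 1 not in

Answer: REJECT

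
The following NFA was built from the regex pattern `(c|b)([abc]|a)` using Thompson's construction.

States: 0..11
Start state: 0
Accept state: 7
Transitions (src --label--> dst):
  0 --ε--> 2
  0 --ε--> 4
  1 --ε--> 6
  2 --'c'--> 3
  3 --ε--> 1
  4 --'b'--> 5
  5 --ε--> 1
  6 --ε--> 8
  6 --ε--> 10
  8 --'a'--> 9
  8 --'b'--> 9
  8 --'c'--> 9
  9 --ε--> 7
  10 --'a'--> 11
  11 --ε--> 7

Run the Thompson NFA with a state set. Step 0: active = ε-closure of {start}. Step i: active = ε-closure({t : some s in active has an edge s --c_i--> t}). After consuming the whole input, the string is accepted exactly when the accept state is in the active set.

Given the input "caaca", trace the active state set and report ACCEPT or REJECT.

S₀ = ε-closure({0}) = {0,2,4}
'c' @ 1: {1,3,6,8,10}
'a' @ 2: {7,9,11}  [accepting]
'a' @ 3: {}  — state set empty
rest 'ca' ignored (set empty)
final: {}; accept 7 not in set

Answer: REJECT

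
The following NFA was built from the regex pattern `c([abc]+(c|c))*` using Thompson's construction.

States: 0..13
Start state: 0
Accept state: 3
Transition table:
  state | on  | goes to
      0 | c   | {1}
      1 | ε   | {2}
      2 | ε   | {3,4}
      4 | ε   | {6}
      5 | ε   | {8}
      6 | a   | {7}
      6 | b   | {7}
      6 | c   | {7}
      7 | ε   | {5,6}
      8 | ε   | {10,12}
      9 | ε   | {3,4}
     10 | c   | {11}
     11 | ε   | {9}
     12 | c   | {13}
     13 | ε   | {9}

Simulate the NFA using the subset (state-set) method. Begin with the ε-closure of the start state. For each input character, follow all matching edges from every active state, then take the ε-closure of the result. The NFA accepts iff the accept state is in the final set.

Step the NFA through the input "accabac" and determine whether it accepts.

Answer: REJECT

Trace:
start: ε-closure({0}) = {0}
'a' @ 1: {}  — state set empty
rest 'ccabac' ignored (set empty)
end set {} — state 3 not in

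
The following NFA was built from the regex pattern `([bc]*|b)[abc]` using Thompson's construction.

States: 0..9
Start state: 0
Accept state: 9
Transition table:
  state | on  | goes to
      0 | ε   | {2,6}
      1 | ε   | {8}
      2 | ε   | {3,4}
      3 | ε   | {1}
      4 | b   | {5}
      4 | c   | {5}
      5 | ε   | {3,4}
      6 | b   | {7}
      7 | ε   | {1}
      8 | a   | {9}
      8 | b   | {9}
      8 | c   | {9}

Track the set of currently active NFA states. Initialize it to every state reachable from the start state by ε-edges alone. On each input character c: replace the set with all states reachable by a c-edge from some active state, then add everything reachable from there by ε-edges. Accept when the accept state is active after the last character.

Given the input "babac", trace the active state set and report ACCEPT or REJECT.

S₀ = ε-closure({0}) = {0,1,2,3,4,6,8}
'b' @ 1: {1,3,4,5,7,8,9}  [accepting]
'a' @ 2: {9}  [accepting]
'b' @ 3: {}  — state set empty
rest 'ac' ignored (set empty)
end set {} — state 9 not in

Answer: REJECT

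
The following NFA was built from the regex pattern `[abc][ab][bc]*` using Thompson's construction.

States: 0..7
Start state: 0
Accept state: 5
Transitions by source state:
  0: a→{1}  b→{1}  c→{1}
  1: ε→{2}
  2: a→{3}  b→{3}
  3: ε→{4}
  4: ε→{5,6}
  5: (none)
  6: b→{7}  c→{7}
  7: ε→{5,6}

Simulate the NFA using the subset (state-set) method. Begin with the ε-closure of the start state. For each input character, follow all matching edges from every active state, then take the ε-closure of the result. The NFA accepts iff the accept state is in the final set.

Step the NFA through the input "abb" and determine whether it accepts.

S₀ = ε-closure({0}) = {0}
'a' @ 1: {1,2}
'b' @ 2: {3,4,5,6}  [accepting]
'b' @ 3: {5,6,7}  [accepting]
after full input: {5,6,7}  (accept=5 in)

Answer: ACCEPT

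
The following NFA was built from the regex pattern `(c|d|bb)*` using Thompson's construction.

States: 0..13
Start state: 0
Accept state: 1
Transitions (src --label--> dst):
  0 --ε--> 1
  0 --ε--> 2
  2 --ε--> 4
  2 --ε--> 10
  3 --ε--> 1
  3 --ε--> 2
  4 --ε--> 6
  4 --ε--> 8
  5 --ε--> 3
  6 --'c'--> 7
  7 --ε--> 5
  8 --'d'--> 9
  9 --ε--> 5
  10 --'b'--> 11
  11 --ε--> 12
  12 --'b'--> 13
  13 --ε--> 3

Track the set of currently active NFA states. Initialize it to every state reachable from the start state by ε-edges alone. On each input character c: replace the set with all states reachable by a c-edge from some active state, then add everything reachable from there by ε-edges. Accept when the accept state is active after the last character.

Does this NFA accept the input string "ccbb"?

S₀ = ε-closure({0}) = {0,1,2,4,6,8,10}
'c' @ 1: {1,2,3,4,5,6,7,8,10}  [accepting]
'c' @ 2: {1,2,3,4,5,6,7,8,10}  [accepting]
'b' @ 3: {11,12}
'b' @ 4: {1,2,3,4,6,8,10,13}  [accepting]
final: {1,2,3,4,6,8,10,13}; accept 1 in set

Answer: ACCEPT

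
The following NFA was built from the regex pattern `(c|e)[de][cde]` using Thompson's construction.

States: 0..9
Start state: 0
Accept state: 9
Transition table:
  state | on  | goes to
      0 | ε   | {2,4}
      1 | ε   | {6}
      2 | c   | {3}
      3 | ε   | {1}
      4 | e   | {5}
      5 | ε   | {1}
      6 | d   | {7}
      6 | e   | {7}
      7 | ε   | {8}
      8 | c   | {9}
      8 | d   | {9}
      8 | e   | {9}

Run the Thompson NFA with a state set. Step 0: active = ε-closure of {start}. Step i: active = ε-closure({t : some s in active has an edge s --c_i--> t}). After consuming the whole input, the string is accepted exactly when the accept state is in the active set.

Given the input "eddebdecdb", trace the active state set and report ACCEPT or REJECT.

Answer: REJECT

Trace:
S₀ = ε-closure({0}) = {0,2,4}
'e' @ 1: {1,5,6}
'd' @ 2: {7,8}
'd' @ 3: {9}  [accepting]
'e' @ 4: {}  — no active states
rest 'bdecdb' ignored (set empty)
final: {}; accept 9 not in set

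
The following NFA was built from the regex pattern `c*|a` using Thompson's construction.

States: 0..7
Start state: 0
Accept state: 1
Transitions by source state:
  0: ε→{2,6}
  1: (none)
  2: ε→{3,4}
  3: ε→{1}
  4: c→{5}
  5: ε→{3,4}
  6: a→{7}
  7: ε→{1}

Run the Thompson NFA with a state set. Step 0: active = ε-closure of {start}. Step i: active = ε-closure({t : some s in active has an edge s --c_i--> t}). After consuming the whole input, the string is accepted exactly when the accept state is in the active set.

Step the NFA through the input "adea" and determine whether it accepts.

Answer: REJECT

Trace:
start: ε-closure({0}) = {0,1,2,3,4,6}
'a' @ 1: {1,7}  [accepting]
'd' @ 2: {}  — no active states
rest 'ea' ignored (set empty)
after full input: {}  (accept=1 not in)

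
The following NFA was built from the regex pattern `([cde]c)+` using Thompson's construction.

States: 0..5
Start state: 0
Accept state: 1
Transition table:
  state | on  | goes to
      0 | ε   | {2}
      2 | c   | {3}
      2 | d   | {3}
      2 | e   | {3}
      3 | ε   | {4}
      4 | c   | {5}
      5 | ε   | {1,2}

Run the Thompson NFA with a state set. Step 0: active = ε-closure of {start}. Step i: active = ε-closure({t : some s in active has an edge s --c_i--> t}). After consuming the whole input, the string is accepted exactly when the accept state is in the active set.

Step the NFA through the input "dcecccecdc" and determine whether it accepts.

start: ε-closure({0}) = {0,2}
'd' @ 1: {3,4}
'c' @ 2: {1,2,5}  (accept∈set)
'e' @ 3: {3,4}
'c' @ 4: {1,2,5}  (accept∈set)
'c' @ 5: {3,4}
'c' @ 6: {1,2,5}  (accept∈set)
'e' @ 7: {3,4}
'c' @ 8: {1,2,5}  (accept∈set)
'd' @ 9: {3,4}
'c' @ 10: {1,2,5}  (accept∈set)
final: {1,2,5}; accept 1 in set

Answer: ACCEPT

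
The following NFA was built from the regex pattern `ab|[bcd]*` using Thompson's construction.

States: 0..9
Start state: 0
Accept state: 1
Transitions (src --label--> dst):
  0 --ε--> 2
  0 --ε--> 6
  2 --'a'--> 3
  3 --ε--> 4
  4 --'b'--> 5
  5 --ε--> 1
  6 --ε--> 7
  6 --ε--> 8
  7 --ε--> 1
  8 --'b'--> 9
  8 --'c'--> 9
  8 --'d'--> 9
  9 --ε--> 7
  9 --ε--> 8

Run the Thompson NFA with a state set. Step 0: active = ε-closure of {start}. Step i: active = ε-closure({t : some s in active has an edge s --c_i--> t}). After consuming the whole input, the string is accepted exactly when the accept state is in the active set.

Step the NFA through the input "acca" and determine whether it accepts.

start: ε-closure({0}) = {0,1,2,6,7,8}
'a' @ 1: {3,4}
'c' @ 2: {}  — state set empty
rest 'ca' ignored (set empty)
end set {} — state 1 not in

Answer: REJECT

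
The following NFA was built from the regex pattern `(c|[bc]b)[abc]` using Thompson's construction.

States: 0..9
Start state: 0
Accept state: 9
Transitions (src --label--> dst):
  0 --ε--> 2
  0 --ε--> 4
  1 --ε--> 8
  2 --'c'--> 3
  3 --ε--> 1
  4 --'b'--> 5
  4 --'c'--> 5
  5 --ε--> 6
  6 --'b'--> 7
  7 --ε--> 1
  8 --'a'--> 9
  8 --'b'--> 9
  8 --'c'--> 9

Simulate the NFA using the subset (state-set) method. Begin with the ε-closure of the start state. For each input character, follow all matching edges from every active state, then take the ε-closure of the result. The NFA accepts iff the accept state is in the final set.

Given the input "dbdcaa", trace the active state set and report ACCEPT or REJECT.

S₀ = ε-closure({0}) = {0,2,4}
'd' @ 1: {}  — state set empty
rest 'bdcaa' ignored (set empty)
after full input: {}  (accept=9 not in)

Answer: REJECT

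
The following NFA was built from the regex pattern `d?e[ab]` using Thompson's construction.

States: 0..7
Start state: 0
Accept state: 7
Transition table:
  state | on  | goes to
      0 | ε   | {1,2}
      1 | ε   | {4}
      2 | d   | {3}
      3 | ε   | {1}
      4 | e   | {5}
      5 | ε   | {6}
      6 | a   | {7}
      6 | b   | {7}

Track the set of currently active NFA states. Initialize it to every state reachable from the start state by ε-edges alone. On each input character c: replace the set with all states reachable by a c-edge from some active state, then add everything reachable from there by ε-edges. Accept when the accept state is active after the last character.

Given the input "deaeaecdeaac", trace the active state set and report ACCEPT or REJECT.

S₀ = ε-closure({0}) = {0,1,2,4}
'd' @ 1: {1,3,4}
'e' @ 2: {5,6}
'a' @ 3: {7}  [accepting]
'e' @ 4: {}  — state set empty
rest 'aecdeaac' ignored (set empty)
final: {}; accept 7 not in set

Answer: REJECT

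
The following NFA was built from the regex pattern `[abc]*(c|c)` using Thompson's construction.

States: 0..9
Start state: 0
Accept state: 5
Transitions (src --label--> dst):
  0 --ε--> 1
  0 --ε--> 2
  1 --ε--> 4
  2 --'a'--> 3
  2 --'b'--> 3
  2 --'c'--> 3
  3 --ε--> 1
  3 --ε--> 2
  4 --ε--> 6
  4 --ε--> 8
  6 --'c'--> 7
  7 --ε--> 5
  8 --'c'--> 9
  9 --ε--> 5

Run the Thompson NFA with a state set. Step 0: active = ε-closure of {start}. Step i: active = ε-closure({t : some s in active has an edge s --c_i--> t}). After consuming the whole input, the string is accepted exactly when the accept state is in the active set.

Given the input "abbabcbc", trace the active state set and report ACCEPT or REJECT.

start: ε-closure({0}) = {0,1,2,4,6,8}
'a' @ 1: {1,2,3,4,6,8}
'b' @ 2: {1,2,3,4,6,8}
'b' @ 3: {1,2,3,4,6,8}
'a' @ 4: {1,2,3,4,6,8}
'b' @ 5: {1,2,3,4,6,8}
'c' @ 6: {1,2,3,4,5,6,7,8,9}  (accept∈set)
'b' @ 7: {1,2,3,4,6,8}
'c' @ 8: {1,2,3,4,5,6,7,8,9}  (accept∈set)
after full input: {1,2,3,4,5,6,7,8,9}  (accept=5 in)

Answer: ACCEPT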